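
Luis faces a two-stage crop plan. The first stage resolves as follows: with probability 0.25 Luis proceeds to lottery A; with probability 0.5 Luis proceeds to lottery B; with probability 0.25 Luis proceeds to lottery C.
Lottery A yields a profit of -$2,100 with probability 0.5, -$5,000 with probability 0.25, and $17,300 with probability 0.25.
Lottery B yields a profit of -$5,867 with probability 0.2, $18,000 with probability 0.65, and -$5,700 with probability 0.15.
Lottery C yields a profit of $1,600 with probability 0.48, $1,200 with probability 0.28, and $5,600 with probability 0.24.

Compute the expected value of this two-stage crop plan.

EV(A) = 0.5 × (-2100) + 0.25 × (-5000) + 0.25 × 17300 = -1050 − 1250 + 4325 = 2025
EV(B) = 0.2 × (-5867) + 0.65 × 18000 + 0.15 × (-5700) = -1173.4 + 11700 − 855 = 9671.6
EV(C) = 0.48 × 1600 + 0.28 × 1200 + 0.24 × 5600 = 768 + 336 + 1344 = 2448
Overall = 0.25 × 2025 + 0.5 × 9671.6 + 0.25 × 2448 = 506.25 + 4835.8 + 612 = 5954.05

$5,954.05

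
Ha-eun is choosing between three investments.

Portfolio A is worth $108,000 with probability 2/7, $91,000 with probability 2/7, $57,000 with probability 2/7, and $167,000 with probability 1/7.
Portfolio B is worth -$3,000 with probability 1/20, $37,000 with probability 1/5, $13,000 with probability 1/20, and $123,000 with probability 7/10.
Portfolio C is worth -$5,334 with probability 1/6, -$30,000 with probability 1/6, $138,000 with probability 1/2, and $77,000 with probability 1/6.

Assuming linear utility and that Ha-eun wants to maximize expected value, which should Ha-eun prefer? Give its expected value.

Portfolio A = 2/7 × 108000 + 2/7 × 91000 + 2/7 × 57000 + 1/7 × 167000 = 30857.1429 + 26000 + 16285.7143 + 23857.1429 = 97000
Portfolio B = 1/20 × (-3000) + 1/5 × 37000 + 1/20 × 13000 + 7/10 × 123000 = -150 + 7400 + 650 + 86100 = 94000
Portfolio C = 1/6 × (-5334) + 1/6 × (-30000) + 1/2 × 138000 + 1/6 × 77000 = -889 − 5000 + 69000 + 12833.3333 = 75944.3333

Portfolio A ($97,000)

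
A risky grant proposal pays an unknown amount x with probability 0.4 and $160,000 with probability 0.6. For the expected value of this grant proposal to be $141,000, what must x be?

0.4·x + 0.6·160000 = 141000
0.4·x = 141000 − 96000 = 45000
x = 45000 / 0.4 = 112500

x = $112,500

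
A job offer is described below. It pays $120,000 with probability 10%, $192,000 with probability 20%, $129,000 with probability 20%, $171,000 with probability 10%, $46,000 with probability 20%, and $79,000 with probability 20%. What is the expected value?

EV = 0.1 × 120000 + 0.2 × 192000 + 0.2 × 129000 + 0.1 × 171000 + 0.2 × 46000 + 0.2 × 79000 = 12000 + 38400 + 25800 + 17100 + 9200 + 15800 = 118300

$118,300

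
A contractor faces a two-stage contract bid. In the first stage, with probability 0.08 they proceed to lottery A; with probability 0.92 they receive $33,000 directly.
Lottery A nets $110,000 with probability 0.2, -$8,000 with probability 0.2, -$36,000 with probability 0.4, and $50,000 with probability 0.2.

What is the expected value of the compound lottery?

EV(A) = 0.2 × 110000 + 0.2 × (-8000) + 0.4 × (-36000) + 0.2 × 50000 = 22000 − 1600 − 14400 + 10000 = 16000
Branch B: 33000 (certain)
Overall = 0.08 × 16000 + 0.92 × 33000 = 1280 + 30360 = 31640

$31,640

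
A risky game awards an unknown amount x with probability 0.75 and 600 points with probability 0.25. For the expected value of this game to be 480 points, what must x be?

0.75·x + 0.25·600 = 480
0.75·x = 480 − 150 = 330
x = 330 / 0.75 = 440

x = 440 points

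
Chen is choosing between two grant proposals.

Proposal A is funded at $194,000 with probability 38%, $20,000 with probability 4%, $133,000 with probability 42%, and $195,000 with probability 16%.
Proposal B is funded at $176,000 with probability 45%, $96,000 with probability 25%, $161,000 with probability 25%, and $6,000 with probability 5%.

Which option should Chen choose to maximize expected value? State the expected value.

Proposal A ($161,580)

Proposal A = 0.38 × 194000 + 0.04 × 20000 + 0.42 × 133000 + 0.16 × 195000 = 73720 + 800 + 55860 + 31200 = 161580
Proposal B = 0.45 × 176000 + 0.25 × 96000 + 0.25 × 161000 + 0.05 × 6000 = 79200 + 24000 + 40250 + 300 = 143750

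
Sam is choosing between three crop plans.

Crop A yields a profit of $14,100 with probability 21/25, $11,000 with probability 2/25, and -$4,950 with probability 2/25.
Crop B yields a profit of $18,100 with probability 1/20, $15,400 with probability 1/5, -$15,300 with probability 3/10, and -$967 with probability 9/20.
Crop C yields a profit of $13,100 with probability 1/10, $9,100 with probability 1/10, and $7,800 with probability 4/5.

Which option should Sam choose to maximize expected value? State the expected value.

Crop A ($12,328)

Crop A = 21/25 × 14100 + 2/25 × 11000 + 2/25 × (-4950) = 11844 + 880 − 396 = 12328
Crop B = 1/20 × 18100 + 1/5 × 15400 + 3/10 × (-15300) + 9/20 × (-967) = 905 + 3080 − 4590 − 435.15 = -1040.15
Crop C = 1/10 × 13100 + 1/10 × 9100 + 4/5 × 7800 = 1310 + 910 + 6240 = 8460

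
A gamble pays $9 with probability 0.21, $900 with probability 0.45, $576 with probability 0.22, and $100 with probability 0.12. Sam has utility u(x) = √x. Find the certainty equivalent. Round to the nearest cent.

$424.77

E[u] = 0.21·√9 + 0.45·√900 + 0.22·√576 + 0.12·√100 = 0.21·3 + 0.45·30 + 0.22·24 + 0.12·10 = 20.61
CE = (20.61)² = 424.7721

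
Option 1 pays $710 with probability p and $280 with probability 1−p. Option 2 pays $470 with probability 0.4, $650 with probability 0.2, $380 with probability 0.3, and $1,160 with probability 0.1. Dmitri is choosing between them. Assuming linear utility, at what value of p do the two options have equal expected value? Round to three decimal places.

EV(Option 2) = 0.4 × 470 + 0.2 × 650 + 0.3 × 380 + 0.1 × 1160 = 188 + 130 + 114 + 116 = 548
p·710 + (1−p)·280 = 548
430p + 280 = 548
p = (548 − 280) / 430

p = 0.623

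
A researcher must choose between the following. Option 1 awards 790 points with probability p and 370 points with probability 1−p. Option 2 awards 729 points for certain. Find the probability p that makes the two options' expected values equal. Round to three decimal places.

p·790 + (1−p)·370 = 729
420p + 370 = 729
p = (729 − 370) / 420

p = 0.855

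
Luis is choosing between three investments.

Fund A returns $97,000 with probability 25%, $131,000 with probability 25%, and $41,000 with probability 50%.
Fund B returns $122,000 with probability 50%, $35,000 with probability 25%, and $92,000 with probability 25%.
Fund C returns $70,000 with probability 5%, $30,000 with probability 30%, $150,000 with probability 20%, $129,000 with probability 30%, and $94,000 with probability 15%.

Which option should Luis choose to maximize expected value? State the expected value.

Fund A = 0.25 × 97000 + 0.25 × 131000 + 0.5 × 41000 = 24250 + 32750 + 20500 = 77500
Fund B = 0.5 × 122000 + 0.25 × 35000 + 0.25 × 92000 = 61000 + 8750 + 23000 = 92750
Fund C = 0.05 × 70000 + 0.3 × 30000 + 0.2 × 150000 + 0.3 × 129000 + 0.15 × 94000 = 3500 + 9000 + 30000 + 38700 + 14100 = 95300

Fund C ($95,300)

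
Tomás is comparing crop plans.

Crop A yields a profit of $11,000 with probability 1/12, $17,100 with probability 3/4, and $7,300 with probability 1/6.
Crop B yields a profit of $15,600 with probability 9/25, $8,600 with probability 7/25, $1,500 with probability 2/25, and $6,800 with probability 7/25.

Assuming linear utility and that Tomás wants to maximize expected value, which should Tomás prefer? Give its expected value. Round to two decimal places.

Crop A = 1/12 × 11000 + 3/4 × 17100 + 1/6 × 7300 = 916.6667 + 12825 + 1216.6667 = 14958.3333
Crop B = 9/25 × 15600 + 7/25 × 8600 + 2/25 × 1500 + 7/25 × 6800 = 5616 + 2408 + 120 + 1904 = 10048

Crop A ($14,958.33)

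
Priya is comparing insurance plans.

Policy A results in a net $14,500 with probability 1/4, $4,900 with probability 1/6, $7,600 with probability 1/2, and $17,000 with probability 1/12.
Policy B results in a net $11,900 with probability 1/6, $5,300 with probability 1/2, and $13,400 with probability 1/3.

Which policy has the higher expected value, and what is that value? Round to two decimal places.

Policy A ($9,658.33)

Policy A = 1/4 × 14500 + 1/6 × 4900 + 1/2 × 7600 + 1/12 × 17000 = 3625 + 816.6667 + 3800 + 1416.6667 = 9658.3333
Policy B = 1/6 × 11900 + 1/2 × 5300 + 1/3 × 13400 = 1983.3333 + 2650 + 4466.6667 = 9100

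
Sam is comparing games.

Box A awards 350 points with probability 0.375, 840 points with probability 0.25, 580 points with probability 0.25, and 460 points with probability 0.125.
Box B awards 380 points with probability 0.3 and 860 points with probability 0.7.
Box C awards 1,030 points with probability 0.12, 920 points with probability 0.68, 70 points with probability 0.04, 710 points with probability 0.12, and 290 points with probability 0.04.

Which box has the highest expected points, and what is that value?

Box A = 0.375 × 350 + 0.25 × 840 + 0.25 × 580 + 0.125 × 460 = 131.25 + 210 + 145 + 57.5 = 543.75
Box B = 0.3 × 380 + 0.7 × 860 = 114 + 602 = 716
Box C = 0.12 × 1030 + 0.68 × 920 + 0.04 × 70 + 0.12 × 710 + 0.04 × 290 = 123.6 + 625.6 + 2.8 + 85.2 + 11.6 = 848.8

Box C (848.8 points)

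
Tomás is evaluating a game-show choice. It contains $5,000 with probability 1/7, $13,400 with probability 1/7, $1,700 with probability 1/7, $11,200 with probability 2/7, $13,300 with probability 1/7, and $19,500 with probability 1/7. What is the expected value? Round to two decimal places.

$10,757.14

EV = 1/7 × 5000 + 1/7 × 13400 + 1/7 × 1700 + 2/7 × 11200 + 1/7 × 13300 + 1/7 × 19500 = 714.2857 + 1914.2857 + 242.8571 + 3200 + 1900 + 2785.7143 = 10757.1429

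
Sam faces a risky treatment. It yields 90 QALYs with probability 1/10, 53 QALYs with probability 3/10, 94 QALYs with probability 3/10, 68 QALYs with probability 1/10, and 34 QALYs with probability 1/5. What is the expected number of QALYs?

EV = 1/10 × 90 + 3/10 × 53 + 3/10 × 94 + 1/10 × 68 + 1/5 × 34 = 9 + 15.9 + 28.2 + 6.8 + 6.8 = 66.7

66.7 QALYs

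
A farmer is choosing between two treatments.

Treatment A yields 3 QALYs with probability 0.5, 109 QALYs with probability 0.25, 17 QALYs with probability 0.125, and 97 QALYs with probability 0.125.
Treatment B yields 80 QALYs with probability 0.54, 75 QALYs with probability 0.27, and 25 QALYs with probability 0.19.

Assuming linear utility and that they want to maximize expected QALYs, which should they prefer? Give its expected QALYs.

Treatment A = 0.5 × 3 + 0.25 × 109 + 0.125 × 17 + 0.125 × 97 = 1.5 + 27.25 + 2.125 + 12.125 = 43
Treatment B = 0.54 × 80 + 0.27 × 75 + 0.19 × 25 = 43.2 + 20.25 + 4.75 = 68.2

Treatment B (68.2 QALYs)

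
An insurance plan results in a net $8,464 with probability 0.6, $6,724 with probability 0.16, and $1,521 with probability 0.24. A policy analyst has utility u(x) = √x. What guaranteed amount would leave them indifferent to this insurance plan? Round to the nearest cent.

$6,034.18

E[u] = 0.6·√8464 + 0.16·√6724 + 0.24·√1521 = 0.6·92 + 0.16·82 + 0.24·39 = 77.68
CE = (77.68)² = 6034.1824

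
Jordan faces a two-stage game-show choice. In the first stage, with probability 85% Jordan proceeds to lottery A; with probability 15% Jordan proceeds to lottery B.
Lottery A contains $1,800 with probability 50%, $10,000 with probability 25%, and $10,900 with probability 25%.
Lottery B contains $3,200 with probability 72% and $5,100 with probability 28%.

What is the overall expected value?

$5,766.05

EV(A) = 0.5 × 1800 + 0.25 × 10000 + 0.25 × 10900 = 900 + 2500 + 2725 = 6125
EV(B) = 0.72 × 3200 + 0.28 × 5100 = 2304 + 1428 = 3732
Overall = 0.85 × 6125 + 0.15 × 3732 = 5206.25 + 559.8 = 5766.05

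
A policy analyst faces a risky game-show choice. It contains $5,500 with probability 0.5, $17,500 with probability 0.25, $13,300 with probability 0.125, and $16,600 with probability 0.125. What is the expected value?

$10,862.50

EV = 0.5 × 5500 + 0.25 × 17500 + 0.125 × 13300 + 0.125 × 16600 = 2750 + 4375 + 1662.5 + 2075 = 10862.5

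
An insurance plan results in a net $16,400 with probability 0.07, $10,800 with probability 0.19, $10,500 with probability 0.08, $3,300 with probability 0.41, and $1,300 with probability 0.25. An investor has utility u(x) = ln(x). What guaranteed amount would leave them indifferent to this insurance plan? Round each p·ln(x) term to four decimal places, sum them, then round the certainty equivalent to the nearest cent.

$4,019.45

E[u] = 0.07·ln(16400) + 0.19·ln(10800) + 0.08·ln(10500) + 0.41·ln(3300) + 0.25·ln(1300) = 0.6794 + 1.7646 + 0.7407 + 3.3217 + 1.7925 = 8.2989
CE = e^8.2989 ≈ 4019.45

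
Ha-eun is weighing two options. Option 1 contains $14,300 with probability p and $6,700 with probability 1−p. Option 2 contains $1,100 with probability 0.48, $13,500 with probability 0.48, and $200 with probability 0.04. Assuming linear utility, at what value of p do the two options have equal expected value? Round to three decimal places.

p = 0.042

EV(Option 2) = 0.48 × 1100 + 0.48 × 13500 + 0.04 × 200 = 528 + 6480 + 8 = 7016
p·14300 + (1−p)·6700 = 7016
7600p + 6700 = 7016
p = (7016 − 6700) / 7600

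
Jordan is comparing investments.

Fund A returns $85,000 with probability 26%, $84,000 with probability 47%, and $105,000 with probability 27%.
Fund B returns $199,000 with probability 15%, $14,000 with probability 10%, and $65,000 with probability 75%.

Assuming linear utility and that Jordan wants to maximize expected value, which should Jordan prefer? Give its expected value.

Fund A ($89,930)

Fund A = 0.26 × 85000 + 0.47 × 84000 + 0.27 × 105000 = 22100 + 39480 + 28350 = 89930
Fund B = 0.15 × 199000 + 0.1 × 14000 + 0.75 × 65000 = 29850 + 1400 + 48750 = 80000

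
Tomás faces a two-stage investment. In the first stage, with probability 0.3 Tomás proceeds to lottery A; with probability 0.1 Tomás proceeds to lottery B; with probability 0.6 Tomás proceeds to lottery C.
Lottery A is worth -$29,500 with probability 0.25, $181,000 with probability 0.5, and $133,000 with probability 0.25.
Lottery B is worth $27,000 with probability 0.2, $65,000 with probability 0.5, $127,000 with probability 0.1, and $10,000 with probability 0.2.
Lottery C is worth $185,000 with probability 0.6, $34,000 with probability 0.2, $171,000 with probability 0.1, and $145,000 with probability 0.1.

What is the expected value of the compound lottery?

EV(A) = 0.25 × (-29500) + 0.5 × 181000 + 0.25 × 133000 = -7375 + 90500 + 33250 = 116375
EV(B) = 0.2 × 27000 + 0.5 × 65000 + 0.1 × 127000 + 0.2 × 10000 = 5400 + 32500 + 12700 + 2000 = 52600
EV(C) = 0.6 × 185000 + 0.2 × 34000 + 0.1 × 171000 + 0.1 × 145000 = 111000 + 6800 + 17100 + 14500 = 149400
Overall = 0.3 × 116375 + 0.1 × 52600 + 0.6 × 149400 = 34912.5 + 5260 + 89640 = 129812.5

$129,812.50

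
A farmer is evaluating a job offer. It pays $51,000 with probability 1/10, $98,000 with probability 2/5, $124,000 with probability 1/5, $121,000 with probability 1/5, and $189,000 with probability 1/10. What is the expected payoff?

EV = 1/10 × 51000 + 2/5 × 98000 + 1/5 × 124000 + 1/5 × 121000 + 1/10 × 189000 = 5100 + 39200 + 24800 + 24200 + 18900 = 112200

$112,200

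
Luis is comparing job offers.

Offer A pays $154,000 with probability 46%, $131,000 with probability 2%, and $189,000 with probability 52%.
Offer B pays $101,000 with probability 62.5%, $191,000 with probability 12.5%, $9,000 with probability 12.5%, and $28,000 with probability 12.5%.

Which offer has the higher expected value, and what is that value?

Offer A = 0.46 × 154000 + 0.02 × 131000 + 0.52 × 189000 = 70840 + 2620 + 98280 = 171740
Offer B = 0.625 × 101000 + 0.125 × 191000 + 0.125 × 9000 + 0.125 × 28000 = 63125 + 23875 + 1125 + 3500 = 91625

Offer A ($171,740)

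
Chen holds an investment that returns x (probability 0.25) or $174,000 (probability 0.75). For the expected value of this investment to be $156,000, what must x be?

0.25·x + 0.75·174000 = 156000
0.25·x = 156000 − 130500 = 25500
x = 25500 / 0.25 = 102000

x = $102,000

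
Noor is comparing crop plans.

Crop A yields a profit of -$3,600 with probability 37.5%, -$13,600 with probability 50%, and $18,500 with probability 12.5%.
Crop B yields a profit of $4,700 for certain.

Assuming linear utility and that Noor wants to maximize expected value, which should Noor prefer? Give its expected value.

Crop B ($4,700)

Crop A = 0.375 × (-3600) + 0.5 × (-13600) + 0.125 × 18500 = -1350 − 6800 + 2312.5 = -5837.5
Crop B: 4700 (certain)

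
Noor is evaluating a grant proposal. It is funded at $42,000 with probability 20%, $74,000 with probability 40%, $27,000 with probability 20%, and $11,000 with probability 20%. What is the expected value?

$45,600

EV = 0.2 × 42000 + 0.4 × 74000 + 0.2 × 27000 + 0.2 × 11000 = 8400 + 29600 + 5400 + 2200 = 45600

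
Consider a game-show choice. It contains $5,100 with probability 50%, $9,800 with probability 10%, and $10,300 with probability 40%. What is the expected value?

$7,650

EV = 0.5 × 5100 + 0.1 × 9800 + 0.4 × 10300 = 2550 + 980 + 4120 = 7650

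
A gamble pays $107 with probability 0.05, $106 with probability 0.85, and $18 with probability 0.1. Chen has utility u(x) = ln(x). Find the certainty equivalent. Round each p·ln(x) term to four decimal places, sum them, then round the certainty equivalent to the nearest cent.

$88.81

E[u] = 0.05·ln(107) + 0.85·ln(106) + 0.1·ln(18) = 0.2336 + 3.9639 + 0.2890 = 4.4865
CE = e^4.4865 ≈ 88.81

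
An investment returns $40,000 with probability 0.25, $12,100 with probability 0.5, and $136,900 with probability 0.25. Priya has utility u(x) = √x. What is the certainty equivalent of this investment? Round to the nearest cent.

E[u] = 0.25·√40000 + 0.5·√12100 + 0.25·√136900 = 0.25·200 + 0.5·110 + 0.25·370 = 197.5
CE = (197.5)² = 39006.25

$39,006.25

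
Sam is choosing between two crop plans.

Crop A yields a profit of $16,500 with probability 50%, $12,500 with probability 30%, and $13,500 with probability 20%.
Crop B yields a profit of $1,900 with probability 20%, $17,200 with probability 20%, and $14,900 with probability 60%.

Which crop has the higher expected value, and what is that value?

Crop A = 0.5 × 16500 + 0.3 × 12500 + 0.2 × 13500 = 8250 + 3750 + 2700 = 14700
Crop B = 0.2 × 1900 + 0.2 × 17200 + 0.6 × 14900 = 380 + 3440 + 8940 = 12760

Crop A ($14,700)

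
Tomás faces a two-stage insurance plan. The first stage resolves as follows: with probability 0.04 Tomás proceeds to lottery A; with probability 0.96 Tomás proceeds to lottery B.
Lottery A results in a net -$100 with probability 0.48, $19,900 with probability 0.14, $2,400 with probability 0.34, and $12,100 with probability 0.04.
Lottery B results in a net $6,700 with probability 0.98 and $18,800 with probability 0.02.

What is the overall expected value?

$6,825.84

EV(A) = 0.48 × (-100) + 0.14 × 19900 + 0.34 × 2400 + 0.04 × 12100 = -48 + 2786 + 816 + 484 = 4038
EV(B) = 0.98 × 6700 + 0.02 × 18800 = 6566 + 376 = 6942
Overall = 0.04 × 4038 + 0.96 × 6942 = 161.52 + 6664.32 = 6825.84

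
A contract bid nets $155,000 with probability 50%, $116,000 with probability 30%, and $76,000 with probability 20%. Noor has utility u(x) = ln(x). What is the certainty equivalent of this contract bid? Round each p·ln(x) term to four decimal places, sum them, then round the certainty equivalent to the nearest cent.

$123,216.72

E[u] = 0.5·ln(155000) + 0.3·ln(116000) + 0.2·ln(76000) = 5.9756 + 3.4984 + 2.2477 = 11.7217
CE = e^11.7217 ≈ 123216.72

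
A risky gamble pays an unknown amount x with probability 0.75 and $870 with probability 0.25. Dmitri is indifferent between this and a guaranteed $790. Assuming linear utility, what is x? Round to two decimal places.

x = $763.33

0.75·x + 0.25·870 = 790
0.75·x = 790 − 217.5 = 572.5
x = 572.5 / 0.75 = 763.3333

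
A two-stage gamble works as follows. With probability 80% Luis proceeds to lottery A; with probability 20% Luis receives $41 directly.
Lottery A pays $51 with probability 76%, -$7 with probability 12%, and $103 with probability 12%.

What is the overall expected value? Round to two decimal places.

$48.42

EV(A) = 0.76 × 51 + 0.12 × (-7) + 0.12 × 103 = 38.76 − 0.84 + 12.36 = 50.28
Branch B: 41 (certain)
Overall = 0.8 × 50.28 + 0.2 × 41 = 40.224 + 8.2 = 48.424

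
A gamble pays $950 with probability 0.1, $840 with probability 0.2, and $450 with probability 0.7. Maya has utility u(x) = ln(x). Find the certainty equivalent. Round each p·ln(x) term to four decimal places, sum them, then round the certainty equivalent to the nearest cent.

E[u] = 0.1·ln(950) + 0.2·ln(840) + 0.7·ln(450) = 0.6856 + 1.3467 + 4.2765 = 6.3088
CE = e^6.3088 ≈ 549.39

$549.39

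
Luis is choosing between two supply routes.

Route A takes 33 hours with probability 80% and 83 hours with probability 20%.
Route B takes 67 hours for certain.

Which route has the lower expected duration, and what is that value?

Route A = 0.8 × 33 + 0.2 × 83 = 26.4 + 16.6 = 43
Route B: 67 (certain)

Route A (43 hours)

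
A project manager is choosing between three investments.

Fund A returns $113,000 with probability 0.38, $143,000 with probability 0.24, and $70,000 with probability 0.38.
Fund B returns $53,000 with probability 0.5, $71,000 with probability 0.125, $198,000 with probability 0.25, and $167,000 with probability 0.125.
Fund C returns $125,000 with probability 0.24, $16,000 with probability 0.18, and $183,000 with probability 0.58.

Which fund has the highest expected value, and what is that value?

Fund A = 0.38 × 113000 + 0.24 × 143000 + 0.38 × 70000 = 42940 + 34320 + 26600 = 103860
Fund B = 0.5 × 53000 + 0.125 × 71000 + 0.25 × 198000 + 0.125 × 167000 = 26500 + 8875 + 49500 + 20875 = 105750
Fund C = 0.24 × 125000 + 0.18 × 16000 + 0.58 × 183000 = 30000 + 2880 + 106140 = 139020

Fund C ($139,020)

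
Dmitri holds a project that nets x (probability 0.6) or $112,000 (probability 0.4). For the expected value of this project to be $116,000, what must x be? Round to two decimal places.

0.6·x + 0.4·112000 = 116000
0.6·x = 116000 − 44800 = 71200
x = 71200 / 0.6 = 118666.6667

x = $118,666.67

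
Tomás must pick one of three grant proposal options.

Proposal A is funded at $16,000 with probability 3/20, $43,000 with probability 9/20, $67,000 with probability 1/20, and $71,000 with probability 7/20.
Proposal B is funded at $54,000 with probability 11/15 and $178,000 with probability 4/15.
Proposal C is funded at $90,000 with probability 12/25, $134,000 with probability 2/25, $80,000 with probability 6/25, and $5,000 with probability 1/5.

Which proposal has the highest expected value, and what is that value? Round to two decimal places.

Proposal B ($87,066.67)

Proposal A = 3/20 × 16000 + 9/20 × 43000 + 1/20 × 67000 + 7/20 × 71000 = 2400 + 19350 + 3350 + 24850 = 49950
Proposal B = 11/15 × 54000 + 4/15 × 178000 = 39600 + 47466.6667 = 87066.6667
Proposal C = 12/25 × 90000 + 2/25 × 134000 + 6/25 × 80000 + 1/5 × 5000 = 43200 + 10720 + 19200 + 1000 = 74120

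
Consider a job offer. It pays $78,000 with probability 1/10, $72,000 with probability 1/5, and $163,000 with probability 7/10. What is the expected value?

EV = 1/10 × 78000 + 1/5 × 72000 + 7/10 × 163000 = 7800 + 14400 + 114100 = 136300

$136,300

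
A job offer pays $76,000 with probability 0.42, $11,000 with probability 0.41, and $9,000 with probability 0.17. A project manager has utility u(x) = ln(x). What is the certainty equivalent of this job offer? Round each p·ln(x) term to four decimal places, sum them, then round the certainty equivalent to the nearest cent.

$23,939.86

E[u] = 0.42·ln(76000) + 0.41·ln(11000) + 0.17·ln(9000) = 4.7202 + 3.8153 + 1.5478 = 10.0833
CE = e^10.0833 ≈ 23939.86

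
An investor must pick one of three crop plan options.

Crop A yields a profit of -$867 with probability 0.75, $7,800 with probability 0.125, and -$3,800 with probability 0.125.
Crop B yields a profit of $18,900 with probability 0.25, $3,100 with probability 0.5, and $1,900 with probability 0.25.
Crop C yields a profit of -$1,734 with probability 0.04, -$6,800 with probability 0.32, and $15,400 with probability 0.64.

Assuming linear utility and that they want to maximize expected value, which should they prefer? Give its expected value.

Crop C ($7,610.64)

Crop A = 0.75 × (-867) + 0.125 × 7800 + 0.125 × (-3800) = -650.25 + 975 − 475 = -150.25
Crop B = 0.25 × 18900 + 0.5 × 3100 + 0.25 × 1900 = 4725 + 1550 + 475 = 6750
Crop C = 0.04 × (-1734) + 0.32 × (-6800) + 0.64 × 15400 = -69.36 − 2176 + 9856 = 7610.64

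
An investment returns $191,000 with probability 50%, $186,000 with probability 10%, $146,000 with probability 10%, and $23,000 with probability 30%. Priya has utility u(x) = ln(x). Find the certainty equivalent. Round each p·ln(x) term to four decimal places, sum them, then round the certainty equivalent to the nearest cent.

E[u] = 0.5·ln(191000) + 0.1·ln(186000) + 0.1·ln(146000) + 0.3·ln(23000) = 6.0800 + 1.2134 + 1.1891 + 3.0130 = 11.4955
CE = e^11.4955 ≈ 98272.55

$98,272.55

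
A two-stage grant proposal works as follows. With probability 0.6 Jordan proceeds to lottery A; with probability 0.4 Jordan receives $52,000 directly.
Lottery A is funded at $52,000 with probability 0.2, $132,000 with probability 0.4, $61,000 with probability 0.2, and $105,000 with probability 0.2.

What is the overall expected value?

$78,640

EV(A) = 0.2 × 52000 + 0.4 × 132000 + 0.2 × 61000 + 0.2 × 105000 = 10400 + 52800 + 12200 + 21000 = 96400
Branch B: 52000 (certain)
Overall = 0.6 × 96400 + 0.4 × 52000 = 57840 + 20800 = 78640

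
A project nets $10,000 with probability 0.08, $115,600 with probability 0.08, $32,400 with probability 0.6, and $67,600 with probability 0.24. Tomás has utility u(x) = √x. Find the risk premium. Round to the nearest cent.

$3,440.64

E[u] = 0.08·√10000 + 0.08·√115600 + 0.6·√32400 + 0.24·√67600 = 0.08·100 + 0.08·340 + 0.6·180 + 0.24·260 = 205.6
CE = (205.6)² = 42271.36
Risk premium = EV − CE = 45712 − 42271.36 = 3440.64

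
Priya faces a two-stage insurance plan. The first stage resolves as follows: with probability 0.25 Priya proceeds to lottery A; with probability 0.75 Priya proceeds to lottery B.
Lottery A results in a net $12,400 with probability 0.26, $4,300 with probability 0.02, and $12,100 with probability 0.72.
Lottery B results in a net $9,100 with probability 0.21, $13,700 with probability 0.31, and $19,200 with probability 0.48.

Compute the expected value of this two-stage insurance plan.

$14,536

EV(A) = 0.26 × 12400 + 0.02 × 4300 + 0.72 × 12100 = 3224 + 86 + 8712 = 12022
EV(B) = 0.21 × 9100 + 0.31 × 13700 + 0.48 × 19200 = 1911 + 4247 + 9216 = 15374
Overall = 0.25 × 12022 + 0.75 × 15374 = 3005.5 + 11530.5 = 14536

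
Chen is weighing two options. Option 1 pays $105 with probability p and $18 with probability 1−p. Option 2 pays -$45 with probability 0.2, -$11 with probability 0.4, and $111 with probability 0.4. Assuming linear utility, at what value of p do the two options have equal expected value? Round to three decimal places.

p = 0.149

EV(Option 2) = 0.2 × (-45) + 0.4 × (-11) + 0.4 × 111 = -9 − 4.4 + 44.4 = 31
p·105 + (1−p)·18 = 31
87p + 18 = 31
p = (31 − 18) / 87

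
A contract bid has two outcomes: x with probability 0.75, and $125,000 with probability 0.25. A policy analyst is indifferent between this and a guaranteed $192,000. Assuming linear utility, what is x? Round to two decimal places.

x = $214,333.33

0.75·x + 0.25·125000 = 192000
0.75·x = 192000 − 31250 = 160750
x = 160750 / 0.75 = 214333.3333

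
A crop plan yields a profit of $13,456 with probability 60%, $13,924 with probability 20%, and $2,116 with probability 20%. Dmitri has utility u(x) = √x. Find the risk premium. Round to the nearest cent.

E[u] = 0.6·√13456 + 0.2·√13924 + 0.2·√2116 = 0.6·116 + 0.2·118 + 0.2·46 = 102.4
CE = (102.4)² = 10485.76
Risk premium = EV − CE = 11281.6 − 10485.76 = 795.84

$795.84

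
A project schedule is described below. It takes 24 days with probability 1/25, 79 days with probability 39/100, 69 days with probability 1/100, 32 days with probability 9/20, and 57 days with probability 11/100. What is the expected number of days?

53.13 days

EV = 1/25 × 24 + 39/100 × 79 + 1/100 × 69 + 9/20 × 32 + 11/100 × 57 = 0.96 + 30.81 + 0.69 + 14.4 + 6.27 = 53.13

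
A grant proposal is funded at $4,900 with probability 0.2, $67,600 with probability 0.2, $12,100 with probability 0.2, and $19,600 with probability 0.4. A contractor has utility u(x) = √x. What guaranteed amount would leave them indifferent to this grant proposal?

$20,736

E[u] = 0.2·√4900 + 0.2·√67600 + 0.2·√12100 + 0.4·√19600 = 0.2·70 + 0.2·260 + 0.2·110 + 0.4·140 = 144
CE = (144)² = 20736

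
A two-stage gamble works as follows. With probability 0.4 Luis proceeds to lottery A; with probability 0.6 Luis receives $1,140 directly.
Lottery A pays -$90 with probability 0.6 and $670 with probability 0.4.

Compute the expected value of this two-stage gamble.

$769.60

EV(A) = 0.6 × (-90) + 0.4 × 670 = -54 + 268 = 214
Branch B: 1140 (certain)
Overall = 0.4 × 214 + 0.6 × 1140 = 85.6 + 684 = 769.6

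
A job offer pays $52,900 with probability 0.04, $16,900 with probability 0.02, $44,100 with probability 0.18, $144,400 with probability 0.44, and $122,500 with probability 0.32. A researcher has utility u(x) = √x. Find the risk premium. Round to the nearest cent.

E[u] = 0.04·√52900 + 0.02·√16900 + 0.18·√44100 + 0.44·√144400 + 0.32·√122500 = 0.04·230 + 0.02·130 + 0.18·210 + 0.44·380 + 0.32·350 = 328.8
CE = (328.8)² = 108109.44
Risk premium = EV − CE = 113128 − 108109.44 = 5018.56

$5,018.56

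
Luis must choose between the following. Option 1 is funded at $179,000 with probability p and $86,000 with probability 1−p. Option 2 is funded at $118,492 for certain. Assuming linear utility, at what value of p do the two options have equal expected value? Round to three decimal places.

p = 0.349

p·179000 + (1−p)·86000 = 118492
93000p + 86000 = 118492
p = (118492 − 86000) / 93000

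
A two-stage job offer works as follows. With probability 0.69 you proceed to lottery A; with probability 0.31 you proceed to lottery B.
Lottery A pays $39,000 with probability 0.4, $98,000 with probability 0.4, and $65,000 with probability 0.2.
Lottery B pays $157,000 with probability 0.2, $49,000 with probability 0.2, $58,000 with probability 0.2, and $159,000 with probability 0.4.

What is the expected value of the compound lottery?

EV(A) = 0.4 × 39000 + 0.4 × 98000 + 0.2 × 65000 = 15600 + 39200 + 13000 = 67800
EV(B) = 0.2 × 157000 + 0.2 × 49000 + 0.2 × 58000 + 0.4 × 159000 = 31400 + 9800 + 11600 + 63600 = 116400
Overall = 0.69 × 67800 + 0.31 × 116400 = 46782 + 36084 = 82866

$82,866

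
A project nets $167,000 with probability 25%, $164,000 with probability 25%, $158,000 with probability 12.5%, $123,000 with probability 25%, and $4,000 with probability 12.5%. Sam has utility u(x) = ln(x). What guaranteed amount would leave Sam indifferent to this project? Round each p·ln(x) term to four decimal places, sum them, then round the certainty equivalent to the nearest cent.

E[u] = 0.25·ln(167000) + 0.25·ln(164000) + 0.125·ln(158000) + 0.25·ln(123000) + 0.125·ln(4000) = 3.0064 + 3.0019 + 1.4963 + 2.9300 + 1.0368 = 11.4714
CE = e^11.4714 ≈ 95932.49

$95,932.49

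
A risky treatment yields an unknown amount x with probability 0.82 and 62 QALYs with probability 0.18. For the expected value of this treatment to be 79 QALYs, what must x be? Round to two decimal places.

x = 82.73 QALYs

0.82·x + 0.18·62 = 79
0.82·x = 79 − 11.16 = 67.84
x = 67.84 / 0.82 = 82.7317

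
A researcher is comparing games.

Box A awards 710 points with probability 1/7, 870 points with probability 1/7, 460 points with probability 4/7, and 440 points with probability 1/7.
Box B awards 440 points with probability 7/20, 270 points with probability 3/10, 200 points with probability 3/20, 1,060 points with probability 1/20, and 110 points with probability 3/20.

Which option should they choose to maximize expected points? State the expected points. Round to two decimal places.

Box A (551.43 points)

Box A = 1/7 × 710 + 1/7 × 870 + 4/7 × 460 + 1/7 × 440 = 101.4286 + 124.2857 + 262.8571 + 62.8571 = 551.4286
Box B = 7/20 × 440 + 3/10 × 270 + 3/20 × 200 + 1/20 × 1060 + 3/20 × 110 = 154 + 81 + 30 + 53 + 16.5 = 334.5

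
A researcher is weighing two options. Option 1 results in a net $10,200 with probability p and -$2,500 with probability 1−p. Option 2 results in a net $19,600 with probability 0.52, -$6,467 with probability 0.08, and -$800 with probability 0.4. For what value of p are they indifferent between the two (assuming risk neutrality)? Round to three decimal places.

p = 0.933

EV(Option 2) = 0.52 × 19600 + 0.08 × (-6467) + 0.4 × (-800) = 10192 − 517.36 − 320 = 9354.64
p·10200 + (1−p)·(-2500) = 9354.64
12700p − 2500 = 9354.64
p = (9354.64 + 2500) / 12700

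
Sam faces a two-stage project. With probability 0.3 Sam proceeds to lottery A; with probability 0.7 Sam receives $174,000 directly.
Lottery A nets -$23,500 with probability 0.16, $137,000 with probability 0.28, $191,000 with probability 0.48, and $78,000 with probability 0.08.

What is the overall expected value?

$161,556

EV(A) = 0.16 × (-23500) + 0.28 × 137000 + 0.48 × 191000 + 0.08 × 78000 = -3760 + 38360 + 91680 + 6240 = 132520
Branch B: 174000 (certain)
Overall = 0.3 × 132520 + 0.7 × 174000 = 39756 + 121800 = 161556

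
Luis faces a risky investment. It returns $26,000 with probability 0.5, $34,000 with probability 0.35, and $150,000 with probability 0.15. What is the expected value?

EV = 0.5 × 26000 + 0.35 × 34000 + 0.15 × 150000 = 13000 + 11900 + 22500 = 47400

$47,400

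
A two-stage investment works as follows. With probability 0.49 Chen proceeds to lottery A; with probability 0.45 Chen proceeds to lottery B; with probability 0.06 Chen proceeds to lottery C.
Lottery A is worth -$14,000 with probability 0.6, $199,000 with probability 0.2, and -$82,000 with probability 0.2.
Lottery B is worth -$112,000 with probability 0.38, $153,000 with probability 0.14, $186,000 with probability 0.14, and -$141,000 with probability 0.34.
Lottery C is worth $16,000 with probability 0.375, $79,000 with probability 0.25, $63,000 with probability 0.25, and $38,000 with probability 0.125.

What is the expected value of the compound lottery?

-$9,243

EV(A) = 0.6 × (-14000) + 0.2 × 199000 + 0.2 × (-82000) = -8400 + 39800 − 16400 = 15000
EV(B) = 0.38 × (-112000) + 0.14 × 153000 + 0.14 × 186000 + 0.34 × (-141000) = -42560 + 21420 + 26040 − 47940 = -43040
EV(C) = 0.375 × 16000 + 0.25 × 79000 + 0.25 × 63000 + 0.125 × 38000 = 6000 + 19750 + 15750 + 4750 = 46250
Overall = 0.49 × 15000 + 0.45 × (-43040) + 0.06 × 46250 = 7350 − 19368 + 2775 = -9243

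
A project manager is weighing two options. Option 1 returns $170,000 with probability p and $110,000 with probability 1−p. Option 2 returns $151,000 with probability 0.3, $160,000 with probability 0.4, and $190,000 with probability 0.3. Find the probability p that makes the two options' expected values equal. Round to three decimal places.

p = 0.938

EV(Option 2) = 0.3 × 151000 + 0.4 × 160000 + 0.3 × 190000 = 45300 + 64000 + 57000 = 166300
p·170000 + (1−p)·110000 = 166300
60000p + 110000 = 166300
p = (166300 − 110000) / 60000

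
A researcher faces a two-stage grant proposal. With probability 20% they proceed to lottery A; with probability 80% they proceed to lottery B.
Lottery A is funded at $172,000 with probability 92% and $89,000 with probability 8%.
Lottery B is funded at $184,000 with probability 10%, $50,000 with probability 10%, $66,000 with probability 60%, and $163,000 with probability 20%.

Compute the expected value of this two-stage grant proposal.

EV(A) = 0.92 × 172000 + 0.08 × 89000 = 158240 + 7120 = 165360
EV(B) = 0.1 × 184000 + 0.1 × 50000 + 0.6 × 66000 + 0.2 × 163000 = 18400 + 5000 + 39600 + 32600 = 95600
Overall = 0.2 × 165360 + 0.8 × 95600 = 33072 + 76480 = 109552

$109,552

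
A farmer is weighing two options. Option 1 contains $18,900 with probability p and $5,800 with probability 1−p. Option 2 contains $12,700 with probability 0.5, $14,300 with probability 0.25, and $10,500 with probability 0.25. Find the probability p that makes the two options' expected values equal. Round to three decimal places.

EV(Option 2) = 0.5 × 12700 + 0.25 × 14300 + 0.25 × 10500 = 6350 + 3575 + 2625 = 12550
p·18900 + (1−p)·5800 = 12550
13100p + 5800 = 12550
p = (12550 − 5800) / 13100

p = 0.515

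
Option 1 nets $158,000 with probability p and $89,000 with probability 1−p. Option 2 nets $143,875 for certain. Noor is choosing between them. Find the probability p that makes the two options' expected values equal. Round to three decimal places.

p·158000 + (1−p)·89000 = 143875
69000p + 89000 = 143875
p = (143875 − 89000) / 69000

p = 0.795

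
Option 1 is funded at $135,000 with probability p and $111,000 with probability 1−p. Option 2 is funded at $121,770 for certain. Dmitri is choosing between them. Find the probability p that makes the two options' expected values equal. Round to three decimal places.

p·135000 + (1−p)·111000 = 121770
24000p + 111000 = 121770
p = (121770 − 111000) / 24000

p = 0.449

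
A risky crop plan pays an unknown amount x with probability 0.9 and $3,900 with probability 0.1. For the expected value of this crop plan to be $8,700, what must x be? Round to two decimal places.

0.9·x + 0.1·3900 = 8700
0.9·x = 8700 − 390 = 8310
x = 8310 / 0.9 = 9233.3333

x = $9,233.33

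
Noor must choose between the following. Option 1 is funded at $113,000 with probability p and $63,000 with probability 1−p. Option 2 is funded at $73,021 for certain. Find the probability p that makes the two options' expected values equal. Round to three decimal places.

p = 0.200

p·113000 + (1−p)·63000 = 73021
50000p + 63000 = 73021
p = (73021 − 63000) / 50000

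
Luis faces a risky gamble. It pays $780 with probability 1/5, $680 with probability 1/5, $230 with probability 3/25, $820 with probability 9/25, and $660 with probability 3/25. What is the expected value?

EV = 1/5 × 780 + 1/5 × 680 + 3/25 × 230 + 9/25 × 820 + 3/25 × 660 = 156 + 136 + 27.6 + 295.2 + 79.2 = 694

$694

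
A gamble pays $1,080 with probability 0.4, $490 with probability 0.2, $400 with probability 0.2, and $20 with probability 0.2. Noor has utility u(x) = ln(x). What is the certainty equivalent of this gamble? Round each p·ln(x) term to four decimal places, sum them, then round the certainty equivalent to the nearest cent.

E[u] = 0.4·ln(1080) + 0.2·ln(490) + 0.2·ln(400) + 0.2·ln(20) = 2.7939 + 1.2389 + 1.1983 + 0.5991 = 5.8302
CE = e^5.8302 ≈ 340.43

$340.43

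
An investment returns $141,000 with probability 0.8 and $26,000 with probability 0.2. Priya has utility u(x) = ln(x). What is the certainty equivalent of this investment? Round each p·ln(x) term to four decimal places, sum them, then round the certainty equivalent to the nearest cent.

E[u] = 0.8·ln(141000) + 0.2·ln(26000) = 9.4852 + 2.0332 = 11.5184
CE = e^11.5184 ≈ 100548.95

$100,548.95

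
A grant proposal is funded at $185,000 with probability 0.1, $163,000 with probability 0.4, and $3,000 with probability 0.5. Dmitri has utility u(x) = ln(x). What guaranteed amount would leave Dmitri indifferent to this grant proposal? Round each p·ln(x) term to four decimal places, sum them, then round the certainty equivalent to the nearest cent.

$22,395.16

E[u] = 0.1·ln(185000) + 0.4·ln(163000) + 0.5·ln(3000) = 1.2128 + 4.8006 + 4.0032 = 10.0166
CE = e^10.0166 ≈ 22395.16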